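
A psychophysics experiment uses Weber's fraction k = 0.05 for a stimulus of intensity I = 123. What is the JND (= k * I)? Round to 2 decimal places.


JND = k * I
JND = 0.05 * 123
= 6.15


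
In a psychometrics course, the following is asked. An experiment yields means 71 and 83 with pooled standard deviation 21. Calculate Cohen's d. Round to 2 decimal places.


Cohen's d = (M1 - M2) / S_pooled
= (71 - 83) / 21
= -12 / 21
= -0.57


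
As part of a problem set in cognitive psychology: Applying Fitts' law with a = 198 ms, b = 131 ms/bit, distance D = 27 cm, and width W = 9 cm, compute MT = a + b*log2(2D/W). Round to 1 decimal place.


MT = 198 + 131 * log2(2*27/9)
2D/W = 6.0
log2(6.0) = 2.585
MT = 198 + 131 * 2.585
= 536.6 ms


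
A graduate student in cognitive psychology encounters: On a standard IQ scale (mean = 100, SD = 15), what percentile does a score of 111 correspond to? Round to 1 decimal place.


z = (IQ - mean) / SD
z = (111 - 100) / 15 = 0.7333
Percentile = Phi(0.7333) * 100
Phi(0.7333) = 0.768312
= 76.8


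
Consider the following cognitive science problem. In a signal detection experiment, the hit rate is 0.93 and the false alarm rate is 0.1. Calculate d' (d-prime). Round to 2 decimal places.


d' = z(HR) - z(FAR)
z(0.93) = 1.4758
z(0.1) = -1.2816
d' = 1.4758 - -1.2816
= 2.76


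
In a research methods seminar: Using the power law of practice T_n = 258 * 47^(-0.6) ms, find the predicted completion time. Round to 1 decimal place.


T_n = 258 * 47^(-0.6)
47^(-0.6) = 0.099252
T_n = 258 * 0.099252
= 25.6 ms


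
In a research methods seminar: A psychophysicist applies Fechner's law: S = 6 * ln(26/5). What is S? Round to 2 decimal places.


S = 6 * ln(26/5)
I/I0 = 5.2
ln(5.2) = 1.6487
S = 6 * 1.6487
= 9.89


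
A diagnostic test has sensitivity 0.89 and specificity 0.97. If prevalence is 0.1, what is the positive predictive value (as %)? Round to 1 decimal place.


PPV = (sens * prev) / (sens * prev + (1-spec) * (1-prev))
Numerator = 0.89 * 0.1 = 0.089
P(positive and no disease) = (1 - spec) * (1 - prev) = (1 - 0.97) * (1 - 0.1) = 0.027
Denominator = 0.089 + 0.027 = 0.116
PPV = 0.089 / 0.116 = 0.767241
As percentage = 76.7


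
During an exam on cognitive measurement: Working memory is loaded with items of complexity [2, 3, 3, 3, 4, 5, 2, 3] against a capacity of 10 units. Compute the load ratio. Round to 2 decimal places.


Total complexity = 2 + 3 + 3 + 3 + 4 + 5 + 2 + 3 = 25
Load = total / capacity = 25 / 10
= 2.50


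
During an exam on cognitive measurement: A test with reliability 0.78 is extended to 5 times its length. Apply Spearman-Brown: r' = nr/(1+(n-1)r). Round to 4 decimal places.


r_new = n*r / (1 + (n-1)*r)
Numerator = 5 * 0.78 = 3.9
Denominator = 1 + 4 * 0.78 = 4.12
r_new = 3.9 / 4.12
= 0.9466


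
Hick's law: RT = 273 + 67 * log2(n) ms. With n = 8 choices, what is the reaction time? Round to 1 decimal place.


RT = 273 + 67 * log2(8)
log2(8) = 3.0
RT = 273 + 67 * 3.0
= 273 + 201.0
= 474.0 ms


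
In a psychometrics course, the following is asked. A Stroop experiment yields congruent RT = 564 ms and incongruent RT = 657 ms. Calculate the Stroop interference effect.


Stroop effect = RT(incongruent) - RT(congruent)
= 657 - 564
= 93 ms


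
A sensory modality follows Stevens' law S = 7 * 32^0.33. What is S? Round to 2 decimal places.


S = 7 * 32^0.33
32^0.33 = 3.1383
S = 7 * 3.1383
= 21.97


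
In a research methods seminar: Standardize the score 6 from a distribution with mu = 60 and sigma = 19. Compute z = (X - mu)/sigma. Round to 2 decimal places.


z = (X - mu) / sigma
= (6 - 60) / 19
= -54 / 19
= -2.84


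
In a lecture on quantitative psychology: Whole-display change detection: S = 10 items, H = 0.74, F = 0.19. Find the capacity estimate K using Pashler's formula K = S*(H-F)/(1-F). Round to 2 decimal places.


K = S * (H - F) / (1 - F)
H - F = 0.55
1 - F = 0.81
K = 10 * 0.55 / 0.81
= 6.79


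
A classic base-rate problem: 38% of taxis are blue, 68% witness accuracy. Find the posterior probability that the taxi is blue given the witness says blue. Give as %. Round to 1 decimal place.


P(blue | says blue) = P(says blue | blue)*P(blue) / [P(says blue | blue)*P(blue) + P(says blue | not blue)*P(not blue)]
Numerator = 0.68 * 0.38 = 0.2584
False identification = 0.32 * 0.62 = 0.1984
P = 0.2584 / (0.2584 + 0.1984)
= 0.2584 / 0.4568
As percentage = 56.6


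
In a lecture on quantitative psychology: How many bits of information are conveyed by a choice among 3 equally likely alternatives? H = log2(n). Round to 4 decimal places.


H = log2(n)
H = log2(3)
= 1.5850


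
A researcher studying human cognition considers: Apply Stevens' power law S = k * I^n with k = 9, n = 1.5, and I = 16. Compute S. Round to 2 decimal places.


S = 9 * 16^1.5
16^1.5 = 64.0
S = 9 * 64.0
= 576.00


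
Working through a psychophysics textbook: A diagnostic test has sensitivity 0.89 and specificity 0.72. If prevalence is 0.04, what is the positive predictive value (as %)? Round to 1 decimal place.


PPV = (sens * prev) / (sens * prev + (1-spec) * (1-prev))
Numerator = 0.89 * 0.04 = 0.0356
P(positive and no disease) = (1 - spec) * (1 - prev) = (1 - 0.72) * (1 - 0.04) = 0.2688
Denominator = 0.0356 + 0.2688 = 0.3044
PPV = 0.0356 / 0.3044 = 0.116951
As percentage = 11.7


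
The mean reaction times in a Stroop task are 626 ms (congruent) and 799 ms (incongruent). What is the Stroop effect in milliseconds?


Stroop effect = RT(incongruent) - RT(congruent)
= 799 - 626
= 173 ms


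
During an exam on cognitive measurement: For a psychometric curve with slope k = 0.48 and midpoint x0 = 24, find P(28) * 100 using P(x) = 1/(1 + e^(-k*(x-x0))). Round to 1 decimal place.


P(x) = 1/(1 + e^(-0.48*(28 - 24)))
Exponent = -0.48 * 4 = -1.92
e^(-1.92) = 0.146607
P = 1/(1 + 0.146607) = 0.872138
Percentage = 87.2


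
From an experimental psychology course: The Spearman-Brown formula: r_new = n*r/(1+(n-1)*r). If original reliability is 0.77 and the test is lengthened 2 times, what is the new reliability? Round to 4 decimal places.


r_new = n*r / (1 + (n-1)*r)
Numerator = 2 * 0.77 = 1.54
Denominator = 1 + 1 * 0.77 = 1.77
r_new = 1.54 / 1.77
= 0.8701


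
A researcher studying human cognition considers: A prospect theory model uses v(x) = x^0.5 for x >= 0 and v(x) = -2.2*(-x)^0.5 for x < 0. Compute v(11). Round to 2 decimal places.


Since x = 11 >= 0, use v(x) = x^0.5
11^0.5 = 3.3166
v(11) = 3.32


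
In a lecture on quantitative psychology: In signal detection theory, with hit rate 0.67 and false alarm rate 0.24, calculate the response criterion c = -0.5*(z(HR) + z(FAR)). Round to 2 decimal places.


c = -0.5 * (z(HR) + z(FAR))
z(0.67) = 0.4399
z(0.24) = -0.7063
c = -0.5 * (0.4399 + -0.7063)
= -0.5 * -0.2664
= 0.13


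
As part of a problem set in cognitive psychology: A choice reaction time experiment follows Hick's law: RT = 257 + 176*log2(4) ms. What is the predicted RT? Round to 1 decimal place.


RT = 257 + 176 * log2(4)
log2(4) = 2.0
RT = 257 + 176 * 2.0
= 257 + 352.0
= 609.0 ms


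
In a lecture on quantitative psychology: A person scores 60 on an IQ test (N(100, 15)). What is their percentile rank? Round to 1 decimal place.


z = (IQ - mean) / SD
z = (60 - 100) / 15 = -2.6667
Percentile = Phi(-2.6667) * 100
Phi(-2.6667) = 0.00383
= 0.4


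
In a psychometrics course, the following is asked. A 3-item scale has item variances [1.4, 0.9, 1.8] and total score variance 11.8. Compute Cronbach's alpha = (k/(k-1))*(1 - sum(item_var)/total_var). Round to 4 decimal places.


alpha = (k/(k-1)) * (1 - sum(s_i^2)/s_total^2)
sum(item variances) = 4.1
k/(k-1) = 3/2 = 1.5
1 - 4.1/11.8 = 1 - 0.347458 = 0.652542
alpha = 1.5 * 0.652542
= 0.9788


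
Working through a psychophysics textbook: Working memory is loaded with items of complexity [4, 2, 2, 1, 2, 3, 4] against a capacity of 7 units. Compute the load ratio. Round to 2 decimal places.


Total complexity = 4 + 2 + 2 + 1 + 2 + 3 + 4 = 18
Load = total / capacity = 18 / 7
= 2.57


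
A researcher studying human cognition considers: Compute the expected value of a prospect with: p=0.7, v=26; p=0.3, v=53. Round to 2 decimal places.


EU = sum(p_i * v_i)
0.7 * 26 = 18.2
0.3 * 53 = 15.9
EU = 18.2 + 15.9
= 34.10


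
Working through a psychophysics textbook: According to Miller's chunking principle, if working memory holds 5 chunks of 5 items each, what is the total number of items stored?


Total items = chunks * items_per_chunk
= 5 * 5
= 25


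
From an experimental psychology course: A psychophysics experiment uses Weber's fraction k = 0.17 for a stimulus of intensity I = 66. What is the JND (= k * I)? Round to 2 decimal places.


JND = k * I
JND = 0.17 * 66
= 11.22


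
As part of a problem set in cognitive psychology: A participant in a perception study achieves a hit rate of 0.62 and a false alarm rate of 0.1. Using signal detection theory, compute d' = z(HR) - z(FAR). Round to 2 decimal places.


d' = z(HR) - z(FAR)
z(0.62) = 0.3055
z(0.1) = -1.2816
d' = 0.3055 - -1.2816
= 1.59


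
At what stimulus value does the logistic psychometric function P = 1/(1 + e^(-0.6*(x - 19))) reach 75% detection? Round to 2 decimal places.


At P = 0.75: 0.75 = 1/(1 + e^(-k*(x-x0)))
Solving: e^(-k*(x-x0)) = 1/3
x = x0 + ln(3)/k
ln(3) = 1.0986
x = 19 + 1.0986/0.6
= 19 + 1.831
= 20.83


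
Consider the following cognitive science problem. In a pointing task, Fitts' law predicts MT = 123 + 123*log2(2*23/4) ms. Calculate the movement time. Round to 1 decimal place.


MT = 123 + 123 * log2(2*23/4)
2D/W = 11.5
log2(11.5) = 3.5236
MT = 123 + 123 * 3.5236
= 556.4 ms


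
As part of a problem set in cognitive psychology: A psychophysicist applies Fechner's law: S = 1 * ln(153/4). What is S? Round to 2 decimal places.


S = 1 * ln(153/4)
I/I0 = 38.25
ln(38.25) = 3.6441
S = 1 * 3.6441
= 3.64


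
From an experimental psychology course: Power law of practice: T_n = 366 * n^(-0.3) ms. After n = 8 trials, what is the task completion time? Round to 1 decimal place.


T_n = 366 * 8^(-0.3)
8^(-0.3) = 0.535887
T_n = 366 * 0.535887
= 196.1 ms


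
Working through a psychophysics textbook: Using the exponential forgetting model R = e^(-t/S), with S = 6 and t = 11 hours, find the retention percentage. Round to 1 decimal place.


R = e^(-t/S)
-t/S = -11/6 = -1.833333
R = e^(-1.833333) = 0.15988
Percentage = 0.15988 * 100
= 16.0


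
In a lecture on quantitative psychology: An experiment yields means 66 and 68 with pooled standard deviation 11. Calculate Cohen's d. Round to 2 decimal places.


Cohen's d = (M1 - M2) / S_pooled
= (66 - 68) / 11
= -2 / 11
= -0.18


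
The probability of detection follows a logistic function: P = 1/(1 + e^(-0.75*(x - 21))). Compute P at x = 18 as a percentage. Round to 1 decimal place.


P(x) = 1/(1 + e^(-0.75*(18 - 21)))
Exponent = -0.75 * -3 = 2.25
e^(2.25) = 9.487736
P = 1/(1 + 9.487736) = 0.095349
Percentage = 9.5


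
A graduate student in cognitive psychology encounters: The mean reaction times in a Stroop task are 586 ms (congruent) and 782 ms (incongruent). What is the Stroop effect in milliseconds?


Stroop effect = RT(incongruent) - RT(congruent)
= 782 - 586
= 196 ms


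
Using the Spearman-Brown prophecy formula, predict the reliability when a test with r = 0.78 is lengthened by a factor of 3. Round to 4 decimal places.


r_new = n*r / (1 + (n-1)*r)
Numerator = 3 * 0.78 = 2.34
Denominator = 1 + 2 * 0.78 = 2.56
r_new = 2.34 / 2.56
= 0.9141


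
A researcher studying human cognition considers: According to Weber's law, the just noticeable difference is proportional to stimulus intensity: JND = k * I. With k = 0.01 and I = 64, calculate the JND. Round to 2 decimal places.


JND = k * I
JND = 0.01 * 64
= 0.64


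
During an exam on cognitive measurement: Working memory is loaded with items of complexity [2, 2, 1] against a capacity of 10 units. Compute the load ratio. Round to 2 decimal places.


Total complexity = 2 + 2 + 1 = 5
Load = total / capacity = 5 / 10
= 0.50


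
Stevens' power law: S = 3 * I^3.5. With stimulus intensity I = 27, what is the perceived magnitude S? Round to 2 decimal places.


S = 3 * 27^3.5
27^3.5 = 102275.8681
S = 3 * 102275.8681
= 306827.60


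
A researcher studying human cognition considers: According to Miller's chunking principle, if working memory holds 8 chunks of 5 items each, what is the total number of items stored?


Total items = chunks * items_per_chunk
= 8 * 5
= 40


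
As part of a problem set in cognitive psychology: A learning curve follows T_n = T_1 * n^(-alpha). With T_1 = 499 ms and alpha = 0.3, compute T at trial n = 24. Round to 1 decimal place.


T_n = 499 * 24^(-0.3)
24^(-0.3) = 0.385422
T_n = 499 * 0.385422
= 192.3 ms


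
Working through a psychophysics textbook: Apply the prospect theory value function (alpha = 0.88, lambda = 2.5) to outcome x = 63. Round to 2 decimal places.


Since x = 63 >= 0, use v(x) = x^0.88
63^0.88 = 38.3195
v(63) = 38.32


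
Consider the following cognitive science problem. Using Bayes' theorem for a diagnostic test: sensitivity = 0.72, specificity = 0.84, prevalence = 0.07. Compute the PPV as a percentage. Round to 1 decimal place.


PPV = (sens * prev) / (sens * prev + (1-spec) * (1-prev))
Numerator = 0.72 * 0.07 = 0.0504
P(positive and no disease) = (1 - spec) * (1 - prev) = (1 - 0.84) * (1 - 0.07) = 0.1488
Denominator = 0.0504 + 0.1488 = 0.1992
PPV = 0.0504 / 0.1992 = 0.253012
As percentage = 25.3


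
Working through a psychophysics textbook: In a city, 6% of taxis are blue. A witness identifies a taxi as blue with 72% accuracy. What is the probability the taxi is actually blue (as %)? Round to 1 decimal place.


P(blue | says blue) = P(says blue | blue)*P(blue) / [P(says blue | blue)*P(blue) + P(says blue | not blue)*P(not blue)]
Numerator = 0.72 * 0.06 = 0.0432
False identification = 0.28 * 0.94 = 0.2632
P = 0.0432 / (0.0432 + 0.2632)
= 0.0432 / 0.3064
As percentage = 14.1


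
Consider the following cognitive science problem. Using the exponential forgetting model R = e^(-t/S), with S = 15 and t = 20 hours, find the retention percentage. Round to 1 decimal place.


R = e^(-t/S)
-t/S = -20/15 = -1.333333
R = e^(-1.333333) = 0.263597
Percentage = 0.263597 * 100
= 26.4


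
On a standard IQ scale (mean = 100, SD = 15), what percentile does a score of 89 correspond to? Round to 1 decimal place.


z = (IQ - mean) / SD
z = (89 - 100) / 15 = -0.7333
Percentile = Phi(-0.7333) * 100
Phi(-0.7333) = 0.231688
= 23.2


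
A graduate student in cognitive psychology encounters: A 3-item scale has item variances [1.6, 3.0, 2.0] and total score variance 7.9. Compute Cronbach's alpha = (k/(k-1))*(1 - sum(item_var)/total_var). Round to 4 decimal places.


alpha = (k/(k-1)) * (1 - sum(s_i^2)/s_total^2)
sum(item variances) = 6.6
k/(k-1) = 3/2 = 1.5
1 - 6.6/7.9 = 1 - 0.835443 = 0.164557
alpha = 1.5 * 0.164557
= 0.2468


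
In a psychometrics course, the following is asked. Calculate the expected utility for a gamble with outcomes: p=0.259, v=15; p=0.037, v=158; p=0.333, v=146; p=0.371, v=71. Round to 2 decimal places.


EU = sum(p_i * v_i)
0.259 * 15 = 3.885
0.037 * 158 = 5.846
0.333 * 146 = 48.618
0.371 * 71 = 26.341
EU = 3.885 + 5.846 + 48.618 + 26.341
= 84.69


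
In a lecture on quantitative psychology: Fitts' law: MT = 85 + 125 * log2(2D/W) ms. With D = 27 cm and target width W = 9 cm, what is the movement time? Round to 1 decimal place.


MT = 85 + 125 * log2(2*27/9)
2D/W = 6.0
log2(6.0) = 2.585
MT = 85 + 125 * 2.585
= 408.1 ms


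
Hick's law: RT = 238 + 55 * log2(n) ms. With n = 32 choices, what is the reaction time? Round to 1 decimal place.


RT = 238 + 55 * log2(32)
log2(32) = 5.0
RT = 238 + 55 * 5.0
= 238 + 275.0
= 513.0 ms


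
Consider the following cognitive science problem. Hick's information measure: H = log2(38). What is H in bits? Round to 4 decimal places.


H = log2(n)
H = log2(38)
= 5.2479


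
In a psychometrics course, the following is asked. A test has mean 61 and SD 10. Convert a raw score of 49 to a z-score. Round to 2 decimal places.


z = (X - mu) / sigma
= (49 - 61) / 10
= -12 / 10
= -1.20


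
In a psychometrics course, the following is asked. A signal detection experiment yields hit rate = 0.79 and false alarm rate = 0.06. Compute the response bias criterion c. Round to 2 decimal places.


c = -0.5 * (z(HR) + z(FAR))
z(0.79) = 0.8064
z(0.06) = -1.5548
c = -0.5 * (0.8064 + -1.5548)
= -0.5 * -0.7484
= 0.37


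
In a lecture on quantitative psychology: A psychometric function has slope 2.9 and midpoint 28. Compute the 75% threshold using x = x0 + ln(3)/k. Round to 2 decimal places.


At P = 0.75: 0.75 = 1/(1 + e^(-k*(x-x0)))
Solving: e^(-k*(x-x0)) = 1/3
x = x0 + ln(3)/k
ln(3) = 1.0986
x = 28 + 1.0986/2.9
= 28 + 0.3788
= 28.38


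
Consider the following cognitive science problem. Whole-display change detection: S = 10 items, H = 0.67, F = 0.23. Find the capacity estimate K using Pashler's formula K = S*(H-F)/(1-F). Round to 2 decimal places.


K = S * (H - F) / (1 - F)
H - F = 0.44
1 - F = 0.77
K = 10 * 0.44 / 0.77
= 5.71


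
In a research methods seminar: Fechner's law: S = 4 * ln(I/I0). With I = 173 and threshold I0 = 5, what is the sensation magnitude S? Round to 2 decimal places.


S = 4 * ln(173/5)
I/I0 = 34.6
ln(34.6) = 3.5439
S = 4 * 3.5439
= 14.18


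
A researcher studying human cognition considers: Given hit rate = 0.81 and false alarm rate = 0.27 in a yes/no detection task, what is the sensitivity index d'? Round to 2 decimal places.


d' = z(HR) - z(FAR)
z(0.81) = 0.8779
z(0.27) = -0.6128
d' = 0.8779 - -0.6128
= 1.49


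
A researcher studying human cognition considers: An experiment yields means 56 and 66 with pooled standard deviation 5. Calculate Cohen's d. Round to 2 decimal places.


Cohen's d = (M1 - M2) / S_pooled
= (56 - 66) / 5
= -10 / 5
= -2.00


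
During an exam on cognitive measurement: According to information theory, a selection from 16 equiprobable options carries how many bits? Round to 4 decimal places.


H = log2(n)
H = log2(16)
= 4.0000


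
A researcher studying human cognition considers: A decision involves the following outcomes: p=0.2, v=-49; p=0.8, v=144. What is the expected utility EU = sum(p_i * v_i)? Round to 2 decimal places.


EU = sum(p_i * v_i)
0.2 * -49 = -9.8
0.8 * 144 = 115.2
EU = -9.8 + 115.2
= 105.40


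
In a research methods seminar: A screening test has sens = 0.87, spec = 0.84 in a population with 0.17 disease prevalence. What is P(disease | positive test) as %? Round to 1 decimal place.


PPV = (sens * prev) / (sens * prev + (1-spec) * (1-prev))
Numerator = 0.87 * 0.17 = 0.1479
P(positive and no disease) = (1 - spec) * (1 - prev) = (1 - 0.84) * (1 - 0.17) = 0.1328
Denominator = 0.1479 + 0.1328 = 0.2807
PPV = 0.1479 / 0.2807 = 0.526897
As percentage = 52.7


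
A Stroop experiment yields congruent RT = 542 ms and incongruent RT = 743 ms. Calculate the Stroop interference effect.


Stroop effect = RT(incongruent) - RT(congruent)
= 743 - 542
= 201 ms


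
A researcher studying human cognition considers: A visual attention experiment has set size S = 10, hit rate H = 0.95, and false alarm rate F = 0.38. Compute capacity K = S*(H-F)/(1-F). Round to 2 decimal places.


K = S * (H - F) / (1 - F)
H - F = 0.57
1 - F = 0.62
K = 10 * 0.57 / 0.62
= 9.19


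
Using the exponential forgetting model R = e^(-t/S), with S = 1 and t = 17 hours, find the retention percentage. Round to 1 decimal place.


R = e^(-t/S)
-t/S = -17/1 = -17.0
R = e^(-17.0) = 0.0
Percentage = 0.0 * 100
= 0.0


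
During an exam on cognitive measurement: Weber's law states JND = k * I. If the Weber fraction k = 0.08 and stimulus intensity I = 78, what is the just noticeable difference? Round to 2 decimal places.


JND = k * I
JND = 0.08 * 78
= 6.24


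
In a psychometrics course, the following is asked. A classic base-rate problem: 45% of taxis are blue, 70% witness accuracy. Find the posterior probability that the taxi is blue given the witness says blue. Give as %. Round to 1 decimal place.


P(blue | says blue) = P(says blue | blue)*P(blue) / [P(says blue | blue)*P(blue) + P(says blue | not blue)*P(not blue)]
Numerator = 0.7 * 0.45 = 0.315
False identification = 0.3 * 0.55 = 0.165
P = 0.315 / (0.315 + 0.165)
= 0.315 / 0.48
As percentage = 65.6


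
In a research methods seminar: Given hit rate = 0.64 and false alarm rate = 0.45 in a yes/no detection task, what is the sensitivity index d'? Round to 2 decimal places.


d' = z(HR) - z(FAR)
z(0.64) = 0.3585
z(0.45) = -0.1257
d' = 0.3585 - -0.1257
= 0.48


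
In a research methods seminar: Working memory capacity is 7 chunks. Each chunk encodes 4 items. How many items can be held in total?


Total items = chunks * items_per_chunk
= 7 * 4
= 28


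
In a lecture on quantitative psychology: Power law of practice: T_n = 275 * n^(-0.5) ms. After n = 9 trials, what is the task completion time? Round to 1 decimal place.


T_n = 275 * 9^(-0.5)
9^(-0.5) = 0.333333
T_n = 275 * 0.333333
= 91.7 ms


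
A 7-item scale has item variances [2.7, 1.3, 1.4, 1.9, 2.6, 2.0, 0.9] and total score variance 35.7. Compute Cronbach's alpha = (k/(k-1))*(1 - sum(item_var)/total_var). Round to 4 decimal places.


alpha = (k/(k-1)) * (1 - sum(s_i^2)/s_total^2)
sum(item variances) = 12.8
k/(k-1) = 7/6 = 1.166667
1 - 12.8/35.7 = 1 - 0.358543 = 0.641457
alpha = 1.166667 * 0.641457
= 0.7484


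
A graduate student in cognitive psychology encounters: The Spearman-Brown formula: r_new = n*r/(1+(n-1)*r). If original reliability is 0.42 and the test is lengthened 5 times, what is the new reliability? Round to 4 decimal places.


r_new = n*r / (1 + (n-1)*r)
Numerator = 5 * 0.42 = 2.1
Denominator = 1 + 4 * 0.42 = 2.68
r_new = 2.1 / 2.68
= 0.7836


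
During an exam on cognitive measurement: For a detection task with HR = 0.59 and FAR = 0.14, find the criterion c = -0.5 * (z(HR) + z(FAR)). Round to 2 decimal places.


c = -0.5 * (z(HR) + z(FAR))
z(0.59) = 0.2275
z(0.14) = -1.0803
c = -0.5 * (0.2275 + -1.0803)
= -0.5 * -0.8528
= 0.43


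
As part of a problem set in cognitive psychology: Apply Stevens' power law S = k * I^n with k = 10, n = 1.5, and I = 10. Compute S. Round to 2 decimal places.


S = 10 * 10^1.5
10^1.5 = 31.6228
S = 10 * 31.6228
= 316.23


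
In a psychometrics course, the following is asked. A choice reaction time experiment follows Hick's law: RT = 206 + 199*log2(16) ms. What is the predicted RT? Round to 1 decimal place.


RT = 206 + 199 * log2(16)
log2(16) = 4.0
RT = 206 + 199 * 4.0
= 206 + 796.0
= 1002.0 ms


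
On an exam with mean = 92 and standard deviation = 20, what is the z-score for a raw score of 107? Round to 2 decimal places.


z = (X - mu) / sigma
= (107 - 92) / 20
= 15 / 20
= 0.75


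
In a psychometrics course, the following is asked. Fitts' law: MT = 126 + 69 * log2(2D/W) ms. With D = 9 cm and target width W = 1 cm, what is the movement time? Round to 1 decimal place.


MT = 126 + 69 * log2(2*9/1)
2D/W = 18.0
log2(18.0) = 4.1699
MT = 126 + 69 * 4.1699
= 413.7 ms


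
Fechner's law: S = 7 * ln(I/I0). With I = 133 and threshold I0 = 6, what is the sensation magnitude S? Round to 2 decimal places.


S = 7 * ln(133/6)
I/I0 = 22.166667
ln(22.166667) = 3.0986
S = 7 * 3.0986
= 21.69


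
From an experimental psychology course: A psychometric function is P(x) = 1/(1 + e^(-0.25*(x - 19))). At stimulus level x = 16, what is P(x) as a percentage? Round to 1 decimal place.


P(x) = 1/(1 + e^(-0.25*(16 - 19)))
Exponent = -0.25 * -3 = 0.75
e^(0.75) = 2.117
P = 1/(1 + 2.117) = 0.320821
Percentage = 32.1


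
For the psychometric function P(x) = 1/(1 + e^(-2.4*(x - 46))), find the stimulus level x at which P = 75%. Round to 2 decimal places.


At P = 0.75: 0.75 = 1/(1 + e^(-k*(x-x0)))
Solving: e^(-k*(x-x0)) = 1/3
x = x0 + ln(3)/k
ln(3) = 1.0986
x = 46 + 1.0986/2.4
= 46 + 0.4578
= 46.46


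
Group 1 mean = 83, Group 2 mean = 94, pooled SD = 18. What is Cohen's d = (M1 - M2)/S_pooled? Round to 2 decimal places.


Cohen's d = (M1 - M2) / S_pooled
= (83 - 94) / 18
= -11 / 18
= -0.61


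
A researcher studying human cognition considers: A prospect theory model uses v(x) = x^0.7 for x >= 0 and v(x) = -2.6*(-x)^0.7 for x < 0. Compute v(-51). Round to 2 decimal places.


Since x = -51 < 0, use v(x) = -lambda*(-x)^alpha
(-x) = 51
51^0.7 = 15.6783
v(-51) = -2.6 * 15.6783
= -40.76


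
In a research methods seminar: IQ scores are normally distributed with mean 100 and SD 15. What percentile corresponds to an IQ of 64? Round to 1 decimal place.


z = (IQ - mean) / SD
z = (64 - 100) / 15 = -2.4
Percentile = Phi(-2.4) * 100
Phi(-2.4) = 0.008198
= 0.8


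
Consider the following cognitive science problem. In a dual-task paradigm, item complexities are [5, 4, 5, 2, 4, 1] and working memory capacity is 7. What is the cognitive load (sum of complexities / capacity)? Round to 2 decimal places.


Total complexity = 5 + 4 + 5 + 2 + 4 + 1 = 21
Load = total / capacity = 21 / 7
= 3.00


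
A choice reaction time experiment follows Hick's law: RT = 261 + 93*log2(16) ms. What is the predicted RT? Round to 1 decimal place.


RT = 261 + 93 * log2(16)
log2(16) = 4.0
RT = 261 + 93 * 4.0
= 261 + 372.0
= 633.0 ms


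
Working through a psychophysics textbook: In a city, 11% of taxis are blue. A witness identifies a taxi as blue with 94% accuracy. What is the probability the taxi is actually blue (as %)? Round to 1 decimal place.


P(blue | says blue) = P(says blue | blue)*P(blue) / [P(says blue | blue)*P(blue) + P(says blue | not blue)*P(not blue)]
Numerator = 0.94 * 0.11 = 0.1034
False identification = 0.06 * 0.89 = 0.0534
P = 0.1034 / (0.1034 + 0.0534)
= 0.1034 / 0.1568
As percentage = 65.9


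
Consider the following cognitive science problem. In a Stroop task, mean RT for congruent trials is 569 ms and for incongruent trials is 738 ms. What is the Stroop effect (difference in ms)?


Stroop effect = RT(incongruent) - RT(congruent)
= 738 - 569
= 169 ms


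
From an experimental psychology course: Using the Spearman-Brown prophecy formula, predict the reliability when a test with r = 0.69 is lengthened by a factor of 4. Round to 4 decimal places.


r_new = n*r / (1 + (n-1)*r)
Numerator = 4 * 0.69 = 2.76
Denominator = 1 + 3 * 0.69 = 3.07
r_new = 2.76 / 3.07
= 0.8990


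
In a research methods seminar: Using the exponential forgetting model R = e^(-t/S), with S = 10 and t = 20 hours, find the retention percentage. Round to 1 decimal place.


R = e^(-t/S)
-t/S = -20/10 = -2.0
R = e^(-2.0) = 0.135335
Percentage = 0.135335 * 100
= 13.5


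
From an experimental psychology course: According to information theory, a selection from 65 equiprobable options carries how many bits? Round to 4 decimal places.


H = log2(n)
H = log2(65)
= 6.0224


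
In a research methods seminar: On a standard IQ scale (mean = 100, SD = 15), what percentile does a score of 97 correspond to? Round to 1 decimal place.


z = (IQ - mean) / SD
z = (97 - 100) / 15 = -0.2
Percentile = Phi(-0.2) * 100
Phi(-0.2) = 0.42074
= 42.1


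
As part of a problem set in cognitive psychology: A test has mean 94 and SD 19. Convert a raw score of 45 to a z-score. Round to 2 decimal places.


z = (X - mu) / sigma
= (45 - 94) / 19
= -49 / 19
= -2.58


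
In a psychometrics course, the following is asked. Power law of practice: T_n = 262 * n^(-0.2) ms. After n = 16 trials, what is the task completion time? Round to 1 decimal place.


T_n = 262 * 16^(-0.2)
16^(-0.2) = 0.574349
T_n = 262 * 0.574349
= 150.5 ms


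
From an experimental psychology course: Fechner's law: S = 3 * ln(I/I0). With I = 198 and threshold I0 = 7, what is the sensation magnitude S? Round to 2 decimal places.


S = 3 * ln(198/7)
I/I0 = 28.285714
ln(28.285714) = 3.3424
S = 3 * 3.3424
= 10.03


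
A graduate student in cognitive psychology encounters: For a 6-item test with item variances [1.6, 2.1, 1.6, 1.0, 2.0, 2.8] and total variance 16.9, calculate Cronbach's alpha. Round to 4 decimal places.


alpha = (k/(k-1)) * (1 - sum(s_i^2)/s_total^2)
sum(item variances) = 11.1
k/(k-1) = 6/5 = 1.2
1 - 11.1/16.9 = 1 - 0.656805 = 0.343195
alpha = 1.2 * 0.343195
= 0.4118


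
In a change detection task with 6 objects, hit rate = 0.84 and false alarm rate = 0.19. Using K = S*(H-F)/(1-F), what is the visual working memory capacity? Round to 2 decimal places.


K = S * (H - F) / (1 - F)
H - F = 0.65
1 - F = 0.81
K = 6 * 0.65 / 0.81
= 4.81


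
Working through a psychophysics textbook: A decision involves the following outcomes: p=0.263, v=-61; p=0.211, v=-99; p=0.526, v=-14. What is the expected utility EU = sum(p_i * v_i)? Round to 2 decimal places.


EU = sum(p_i * v_i)
0.263 * -61 = -16.043
0.211 * -99 = -20.889
0.526 * -14 = -7.364
EU = -16.043 + -20.889 + -7.364
= -44.30


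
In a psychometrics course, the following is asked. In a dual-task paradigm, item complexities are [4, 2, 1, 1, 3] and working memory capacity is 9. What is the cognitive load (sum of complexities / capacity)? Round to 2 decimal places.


Total complexity = 4 + 2 + 1 + 1 + 3 = 11
Load = total / capacity = 11 / 9
= 1.22


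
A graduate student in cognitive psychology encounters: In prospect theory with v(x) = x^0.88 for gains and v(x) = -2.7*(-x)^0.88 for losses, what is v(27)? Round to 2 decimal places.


Since x = 27 >= 0, use v(x) = x^0.88
27^0.88 = 18.1803
v(27) = 18.18


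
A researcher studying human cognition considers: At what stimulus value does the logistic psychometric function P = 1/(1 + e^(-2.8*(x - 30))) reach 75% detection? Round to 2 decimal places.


At P = 0.75: 0.75 = 1/(1 + e^(-k*(x-x0)))
Solving: e^(-k*(x-x0)) = 1/3
x = x0 + ln(3)/k
ln(3) = 1.0986
x = 30 + 1.0986/2.8
= 30 + 0.3924
= 30.39


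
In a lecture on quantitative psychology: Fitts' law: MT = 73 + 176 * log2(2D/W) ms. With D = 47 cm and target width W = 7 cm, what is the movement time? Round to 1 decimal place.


MT = 73 + 176 * log2(2*47/7)
2D/W = 13.428571
log2(13.428571) = 3.7472
MT = 73 + 176 * 3.7472
= 732.5 ms


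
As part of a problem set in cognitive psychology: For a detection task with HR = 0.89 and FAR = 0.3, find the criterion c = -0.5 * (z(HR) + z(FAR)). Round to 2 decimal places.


c = -0.5 * (z(HR) + z(FAR))
z(0.89) = 1.2265
z(0.3) = -0.5244
c = -0.5 * (1.2265 + -0.5244)
= -0.5 * 0.7021
= -0.35


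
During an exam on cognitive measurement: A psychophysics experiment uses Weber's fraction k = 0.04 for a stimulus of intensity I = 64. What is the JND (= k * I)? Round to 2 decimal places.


JND = k * I
JND = 0.04 * 64
= 2.56


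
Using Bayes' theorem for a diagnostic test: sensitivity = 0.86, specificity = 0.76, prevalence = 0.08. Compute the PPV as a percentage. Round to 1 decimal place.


PPV = (sens * prev) / (sens * prev + (1-spec) * (1-prev))
Numerator = 0.86 * 0.08 = 0.0688
P(positive and no disease) = (1 - spec) * (1 - prev) = (1 - 0.76) * (1 - 0.08) = 0.2208
Denominator = 0.0688 + 0.2208 = 0.2896
PPV = 0.0688 / 0.2896 = 0.237569
As percentage = 23.8


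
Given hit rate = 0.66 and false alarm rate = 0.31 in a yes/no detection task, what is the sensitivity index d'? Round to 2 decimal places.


d' = z(HR) - z(FAR)
z(0.66) = 0.4125
z(0.31) = -0.4959
d' = 0.4125 - -0.4959
= 0.91


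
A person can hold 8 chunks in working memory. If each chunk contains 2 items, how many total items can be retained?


Total items = chunks * items_per_chunk
= 8 * 2
= 16


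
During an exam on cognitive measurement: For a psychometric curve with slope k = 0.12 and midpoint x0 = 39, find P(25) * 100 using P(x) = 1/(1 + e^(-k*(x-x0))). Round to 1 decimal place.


P(x) = 1/(1 + e^(-0.12*(25 - 39)))
Exponent = -0.12 * -14 = 1.68
e^(1.68) = 5.365556
P = 1/(1 + 5.365556) = 0.157095
Percentage = 15.7


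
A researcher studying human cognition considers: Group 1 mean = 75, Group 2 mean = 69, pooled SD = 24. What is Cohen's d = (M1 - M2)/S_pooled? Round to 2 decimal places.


Cohen's d = (M1 - M2) / S_pooled
= (75 - 69) / 24
= 6 / 24
= 0.25


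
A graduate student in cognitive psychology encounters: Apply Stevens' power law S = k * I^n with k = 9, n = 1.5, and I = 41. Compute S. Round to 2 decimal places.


S = 9 * 41^1.5
41^1.5 = 262.5281
S = 9 * 262.5281
= 2362.75


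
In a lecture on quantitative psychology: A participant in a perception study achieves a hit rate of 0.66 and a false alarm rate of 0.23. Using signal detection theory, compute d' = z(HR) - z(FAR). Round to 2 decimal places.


d' = z(HR) - z(FAR)
z(0.66) = 0.4125
z(0.23) = -0.7388
d' = 0.4125 - -0.7388
= 1.15


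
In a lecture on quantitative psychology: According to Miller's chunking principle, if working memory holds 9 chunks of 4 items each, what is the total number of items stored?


Total items = chunks * items_per_chunk
= 9 * 4
= 36


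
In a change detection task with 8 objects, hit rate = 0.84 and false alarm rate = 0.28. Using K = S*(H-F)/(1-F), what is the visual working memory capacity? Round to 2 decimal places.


K = S * (H - F) / (1 - F)
H - F = 0.56
1 - F = 0.72
K = 8 * 0.56 / 0.72
= 6.22


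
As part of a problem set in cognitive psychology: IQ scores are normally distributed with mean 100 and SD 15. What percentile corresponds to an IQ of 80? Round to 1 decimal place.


z = (IQ - mean) / SD
z = (80 - 100) / 15 = -1.3333
Percentile = Phi(-1.3333) * 100
Phi(-1.3333) = 0.091217
= 9.1


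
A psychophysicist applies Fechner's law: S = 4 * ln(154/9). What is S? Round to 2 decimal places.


S = 4 * ln(154/9)
I/I0 = 17.111111
ln(17.111111) = 2.8397
S = 4 * 2.8397
= 11.36


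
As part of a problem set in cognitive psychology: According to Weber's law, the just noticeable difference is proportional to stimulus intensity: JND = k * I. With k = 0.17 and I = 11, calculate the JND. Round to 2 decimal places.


JND = k * I
JND = 0.17 * 11
= 1.87


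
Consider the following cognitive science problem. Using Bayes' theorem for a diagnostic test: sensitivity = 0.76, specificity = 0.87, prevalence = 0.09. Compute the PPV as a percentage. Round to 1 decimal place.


PPV = (sens * prev) / (sens * prev + (1-spec) * (1-prev))
Numerator = 0.76 * 0.09 = 0.0684
P(positive and no disease) = (1 - spec) * (1 - prev) = (1 - 0.87) * (1 - 0.09) = 0.1183
Denominator = 0.0684 + 0.1183 = 0.1867
PPV = 0.0684 / 0.1867 = 0.366363
As percentage = 36.6


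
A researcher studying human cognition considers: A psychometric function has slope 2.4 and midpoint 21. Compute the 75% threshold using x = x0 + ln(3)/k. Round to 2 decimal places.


At P = 0.75: 0.75 = 1/(1 + e^(-k*(x-x0)))
Solving: e^(-k*(x-x0)) = 1/3
x = x0 + ln(3)/k
ln(3) = 1.0986
x = 21 + 1.0986/2.4
= 21 + 0.4578
= 21.46


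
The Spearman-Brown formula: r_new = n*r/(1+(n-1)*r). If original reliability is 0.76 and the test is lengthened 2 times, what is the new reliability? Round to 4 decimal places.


r_new = n*r / (1 + (n-1)*r)
Numerator = 2 * 0.76 = 1.52
Denominator = 1 + 1 * 0.76 = 1.76
r_new = 1.52 / 1.76
= 0.8636


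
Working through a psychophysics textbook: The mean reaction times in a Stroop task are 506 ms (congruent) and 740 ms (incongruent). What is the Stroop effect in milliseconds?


Stroop effect = RT(incongruent) - RT(congruent)
= 740 - 506
= 234 ms


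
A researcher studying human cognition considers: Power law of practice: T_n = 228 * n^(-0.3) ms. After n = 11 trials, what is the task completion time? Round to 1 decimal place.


T_n = 228 * 11^(-0.3)
11^(-0.3) = 0.48706
T_n = 228 * 0.48706
= 111.0 ms


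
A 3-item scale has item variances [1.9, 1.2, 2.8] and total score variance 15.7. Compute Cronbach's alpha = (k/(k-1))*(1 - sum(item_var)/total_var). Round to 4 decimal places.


alpha = (k/(k-1)) * (1 - sum(s_i^2)/s_total^2)
sum(item variances) = 5.9
k/(k-1) = 3/2 = 1.5
1 - 5.9/15.7 = 1 - 0.375796 = 0.624204
alpha = 1.5 * 0.624204
= 0.9363


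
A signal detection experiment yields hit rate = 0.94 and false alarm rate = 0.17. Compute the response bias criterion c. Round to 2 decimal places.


c = -0.5 * (z(HR) + z(FAR))
z(0.94) = 1.5548
z(0.17) = -0.9542
c = -0.5 * (1.5548 + -0.9542)
= -0.5 * 0.6006
= -0.30


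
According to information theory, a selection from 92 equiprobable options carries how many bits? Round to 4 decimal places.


H = log2(n)
H = log2(92)
= 6.5236


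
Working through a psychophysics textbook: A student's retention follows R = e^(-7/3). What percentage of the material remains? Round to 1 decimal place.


R = e^(-t/S)
-t/S = -7/3 = -2.333333
R = e^(-2.333333) = 0.096972
Percentage = 0.096972 * 100
= 9.7


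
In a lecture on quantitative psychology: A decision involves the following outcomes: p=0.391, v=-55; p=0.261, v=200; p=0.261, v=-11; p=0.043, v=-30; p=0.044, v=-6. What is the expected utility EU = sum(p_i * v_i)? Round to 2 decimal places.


EU = sum(p_i * v_i)
0.391 * -55 = -21.505
0.261 * 200 = 52.2
0.261 * -11 = -2.871
0.043 * -30 = -1.29
0.044 * -6 = -0.264
EU = -21.505 + 52.2 + -2.871 + -1.29 + -0.264
= 26.27


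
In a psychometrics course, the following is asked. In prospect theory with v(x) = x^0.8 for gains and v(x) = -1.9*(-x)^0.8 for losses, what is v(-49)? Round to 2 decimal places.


Since x = -49 < 0, use v(x) = -lambda*(-x)^alpha
(-x) = 49
49^0.8 = 22.4987
v(-49) = -1.9 * 22.4987
= -42.75


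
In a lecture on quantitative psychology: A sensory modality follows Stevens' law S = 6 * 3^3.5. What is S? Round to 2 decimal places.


S = 6 * 3^3.5
3^3.5 = 46.7654
S = 6 * 46.7654
= 280.59


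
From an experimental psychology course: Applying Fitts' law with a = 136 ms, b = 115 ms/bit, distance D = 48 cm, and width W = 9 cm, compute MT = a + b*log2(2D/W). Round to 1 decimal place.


MT = 136 + 115 * log2(2*48/9)
2D/W = 10.666667
log2(10.666667) = 3.415
MT = 136 + 115 * 3.415
= 528.7 ms


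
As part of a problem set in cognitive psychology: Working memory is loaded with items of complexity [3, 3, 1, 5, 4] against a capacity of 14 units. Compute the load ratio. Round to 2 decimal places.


Total complexity = 3 + 3 + 1 + 5 + 4 = 16
Load = total / capacity = 16 / 14
= 1.14


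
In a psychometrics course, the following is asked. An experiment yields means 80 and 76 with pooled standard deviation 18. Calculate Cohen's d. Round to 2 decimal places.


Cohen's d = (M1 - M2) / S_pooled
= (80 - 76) / 18
= 4 / 18
= 0.22


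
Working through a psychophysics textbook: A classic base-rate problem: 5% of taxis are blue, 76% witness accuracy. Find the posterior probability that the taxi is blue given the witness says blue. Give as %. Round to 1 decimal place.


P(blue | says blue) = P(says blue | blue)*P(blue) / [P(says blue | blue)*P(blue) + P(says blue | not blue)*P(not blue)]
Numerator = 0.76 * 0.05 = 0.038
False identification = 0.24 * 0.95 = 0.228
P = 0.038 / (0.038 + 0.228)
= 0.038 / 0.266
As percentage = 14.3


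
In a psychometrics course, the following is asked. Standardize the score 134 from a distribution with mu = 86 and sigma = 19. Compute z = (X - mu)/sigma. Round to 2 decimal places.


z = (X - mu) / sigma
= (134 - 86) / 19
= 48 / 19
= 2.53


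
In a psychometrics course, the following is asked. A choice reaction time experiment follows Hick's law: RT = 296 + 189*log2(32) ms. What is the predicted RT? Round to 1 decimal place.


RT = 296 + 189 * log2(32)
log2(32) = 5.0
RT = 296 + 189 * 5.0
= 296 + 945.0
= 1241.0 ms


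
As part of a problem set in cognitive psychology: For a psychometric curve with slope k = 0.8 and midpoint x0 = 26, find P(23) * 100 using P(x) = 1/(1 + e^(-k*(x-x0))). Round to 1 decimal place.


P(x) = 1/(1 + e^(-0.8*(23 - 26)))
Exponent = -0.8 * -3 = 2.4
e^(2.4) = 11.023176
P = 1/(1 + 11.023176) = 0.083173
Percentage = 8.3
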